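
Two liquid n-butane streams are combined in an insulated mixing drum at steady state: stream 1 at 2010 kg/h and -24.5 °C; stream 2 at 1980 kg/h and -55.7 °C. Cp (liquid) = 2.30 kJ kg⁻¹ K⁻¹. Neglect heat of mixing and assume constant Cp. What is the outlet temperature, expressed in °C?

T_out = -40.0 °C

Energy balance with Q = 0: Σ ṁᵢCp,ᵢ(T_out − Tᵢ) = 0
T_out = Σ ṁᵢCp,ᵢTᵢ / Σ ṁᵢCp,ᵢ
      = -366920 / 9177 = -39.983 °C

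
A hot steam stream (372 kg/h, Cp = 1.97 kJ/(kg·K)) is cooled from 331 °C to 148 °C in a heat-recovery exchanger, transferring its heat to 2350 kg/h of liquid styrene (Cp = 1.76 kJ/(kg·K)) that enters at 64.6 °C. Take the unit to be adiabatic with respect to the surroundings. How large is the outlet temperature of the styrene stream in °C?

Heat released by hot stream: Q = 372 × 1.97 × (331 − 148) = 134110 kJ/h
Energy balance on cold side (adiabatic exchanger): Q = ṁ_c·Cp_c·(T_c,out − T_c,in)
T_c,out = 64.6 + 134110/(2350 × 1.76) = 97.025 °C

T_c,out = 97.0 °C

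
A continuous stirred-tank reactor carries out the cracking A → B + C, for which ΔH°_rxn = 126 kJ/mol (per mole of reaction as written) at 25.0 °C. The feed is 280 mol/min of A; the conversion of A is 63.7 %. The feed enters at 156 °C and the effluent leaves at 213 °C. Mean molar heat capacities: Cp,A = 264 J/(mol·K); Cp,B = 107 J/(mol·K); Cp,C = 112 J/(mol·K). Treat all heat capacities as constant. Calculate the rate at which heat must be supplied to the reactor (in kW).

Q_in = 420 kW

Extent of reaction ξ = 0.637 × 280 = 178.36 mol/min
Reaction term: ξ·ΔH°_rxn = 178.36 × 126 = 22473 kJ/min
Sensible, feed 156→25 °C: -9683.5 kJ/min
Outlet flows (mol/min): A 101.64, B 178.36, C 178.36
Sensible, products 25→213 °C: 12388 kJ/min
Q = ΔH = 25178 kJ/min = 419.63 kW
Heat supplied = 419.63 kW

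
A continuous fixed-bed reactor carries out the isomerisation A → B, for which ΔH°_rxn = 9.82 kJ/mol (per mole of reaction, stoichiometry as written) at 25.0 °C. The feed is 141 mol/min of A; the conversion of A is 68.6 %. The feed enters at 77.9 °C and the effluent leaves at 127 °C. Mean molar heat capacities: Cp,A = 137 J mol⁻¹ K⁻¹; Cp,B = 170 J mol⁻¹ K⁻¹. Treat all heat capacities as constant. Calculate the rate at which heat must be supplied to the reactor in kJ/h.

Extent of reaction ξ = 0.686 × 141 = 96.726 mol/min
Reaction term: ξ·ΔH°_rxn = 96.726 × 9.82 = 949.85 kJ/min
Sensible, feed 77.9→25 °C: -1021.9 kJ/min
Outlet flows (mol/min): A 44.274, B 96.726
Sensible, products 25→127 °C: 2295.9 kJ/min
Q = ΔH = 2223.9 kJ/min = 37.065 kW
Heat supplied = 133430 kJ/h

Q_in = 133000 kJ/h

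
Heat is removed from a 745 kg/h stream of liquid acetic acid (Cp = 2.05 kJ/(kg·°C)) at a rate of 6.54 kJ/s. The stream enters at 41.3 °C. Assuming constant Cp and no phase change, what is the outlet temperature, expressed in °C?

T_out = 25.9 °C

Q = 6.54 kJ/s = 23544 kJ/h
ΔT = Q/(ṁ·Cp) = 23544/(745×2.05) = 15.416 K
T_out = 41.3 − 15.416 = 25.884 °C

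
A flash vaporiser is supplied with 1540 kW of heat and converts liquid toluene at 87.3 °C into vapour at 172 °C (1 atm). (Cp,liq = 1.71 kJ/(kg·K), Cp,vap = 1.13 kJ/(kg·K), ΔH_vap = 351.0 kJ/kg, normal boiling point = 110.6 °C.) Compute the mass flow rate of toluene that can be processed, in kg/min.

Δh = 1.71×(110.6−87.3) + 351.0 + 1.13×(172−110.6) = 460.23 kJ/kg
Q = 1540 kW = 1540 kJ/s = 92400 kJ/min
ṁ = Q/Δh = 92400 / 460.23 = 200.77 kg/min

ṁ = 201 kg/min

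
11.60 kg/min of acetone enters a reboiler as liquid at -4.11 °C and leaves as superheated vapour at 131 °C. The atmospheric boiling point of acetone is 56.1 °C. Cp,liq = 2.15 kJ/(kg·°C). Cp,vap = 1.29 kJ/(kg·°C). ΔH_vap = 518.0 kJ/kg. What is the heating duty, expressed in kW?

liquid -4.11→56.1 °C: 129.45 kJ/kg
vaporisation at 56.1 °C: 518 kJ/kg
vapour 56.1→131 °C: 96.621 kJ/kg
Δh = 129.45 + 518 + 96.621 = 744.07 kJ/kg
Q = ṁ·Δh = 11.60 kg/min × 744.07 kJ/kg = 8631.2 kJ/min
|Q| = 143.85 kW

Q = 144 kW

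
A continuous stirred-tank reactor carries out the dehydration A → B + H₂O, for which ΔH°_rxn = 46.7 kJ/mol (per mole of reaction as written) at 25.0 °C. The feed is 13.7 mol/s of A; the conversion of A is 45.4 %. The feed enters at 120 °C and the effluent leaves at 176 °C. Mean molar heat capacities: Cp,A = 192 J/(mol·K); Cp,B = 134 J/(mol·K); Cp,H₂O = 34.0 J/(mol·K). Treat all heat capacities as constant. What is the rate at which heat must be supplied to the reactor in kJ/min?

Q_in = 24900 kJ/min

Extent of reaction ξ = 0.454 × 13.7 = 6.2198 mol/s
Reaction term: ξ·ΔH°_rxn = 6.2198 × 46.7 = 290.46 kJ/s
Sensible, feed 120→25 °C: -249.89 kJ/s
Outlet flows (mol/s): A 7.4802, B 6.2198, H₂O 6.2198
Sensible, products 25→176 °C: 374.65 kJ/s
Q = ΔH = 415.23 kJ/s = 415.23 kW
Heat supplied = 24914 kJ/min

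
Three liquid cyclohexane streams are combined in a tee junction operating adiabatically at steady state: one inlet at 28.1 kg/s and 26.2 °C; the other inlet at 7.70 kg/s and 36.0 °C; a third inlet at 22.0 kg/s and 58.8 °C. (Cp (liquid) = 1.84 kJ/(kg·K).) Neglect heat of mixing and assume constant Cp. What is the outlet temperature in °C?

T_out = 39.9 °C

Adiabatic, steady state ⇒ Σ ṁᵢCp,ᵢ(T_out − Tᵢ) = 0
T_out = Σ ṁᵢCp,ᵢTᵢ / Σ ṁᵢCp,ᵢ
      = 4244.9 / 106.35 = 39.914 °C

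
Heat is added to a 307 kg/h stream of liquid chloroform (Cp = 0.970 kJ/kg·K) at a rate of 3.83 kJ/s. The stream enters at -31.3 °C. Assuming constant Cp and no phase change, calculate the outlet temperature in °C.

Q = 3.83 kJ/s = 13788 kJ/h
ΔT = Q/(ṁ·Cp) = 13788/(307×0.970) = 46.301 K
T_out = -31.3 + 46.301 = 15.001 °C

T_out = 15.0 °C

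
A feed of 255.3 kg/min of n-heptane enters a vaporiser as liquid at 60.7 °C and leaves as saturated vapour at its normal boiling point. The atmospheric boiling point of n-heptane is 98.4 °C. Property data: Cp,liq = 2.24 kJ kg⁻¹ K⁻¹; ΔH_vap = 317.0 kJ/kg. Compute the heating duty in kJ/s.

Q = 1710 kJ/s

liquid 60.7→98.4 °C: 84.448 kJ/kg
vaporisation at 98.4 °C: 317 kJ/kg
Δh = 84.448 + 317 = 401.45 kJ/kg
Q = ṁ·Δh = 255.3 kg/min × 401.45 kJ/kg = 102490 kJ/min
|Q| = 1708.2 kW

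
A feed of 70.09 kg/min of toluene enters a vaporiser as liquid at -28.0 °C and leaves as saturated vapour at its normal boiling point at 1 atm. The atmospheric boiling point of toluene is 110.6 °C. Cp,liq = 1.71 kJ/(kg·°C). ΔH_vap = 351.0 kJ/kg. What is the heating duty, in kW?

liquid -28.0→110.6 °C: 237.01 kJ/kg
vaporisation at 110.6 °C: 351 kJ/kg
Δh = 237.01 + 351 = 588.01 kJ/kg
Q = ṁ·Δh = 70.09 kg/min × 588.01 kJ/kg = 41213 kJ/min
|Q| = 686.89 kW

Q = 687 kW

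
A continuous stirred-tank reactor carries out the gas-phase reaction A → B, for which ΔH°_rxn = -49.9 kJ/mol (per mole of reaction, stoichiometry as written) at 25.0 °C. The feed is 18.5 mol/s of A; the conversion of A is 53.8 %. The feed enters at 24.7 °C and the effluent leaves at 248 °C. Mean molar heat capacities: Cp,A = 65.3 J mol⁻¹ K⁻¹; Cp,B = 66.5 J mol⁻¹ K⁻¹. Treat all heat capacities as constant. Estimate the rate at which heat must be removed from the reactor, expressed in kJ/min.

Extent of reaction ξ = 0.538 × 18.5 = 9.953 mol/s
Reaction term: ξ·ΔH°_rxn = 9.953 × -49.9 = -496.65 kJ/s
Sensible, feed 24.7→25 °C: 0.36242 kJ/s
Outlet flows (mol/s): A 8.547, B 9.953
Sensible, products 25→248 °C: 272.06 kJ/s
Q = ΔH = -224.23 kJ/s = -224.23 kW
Heat removed = 13454 kJ/min

Q_out = 13500 kJ/min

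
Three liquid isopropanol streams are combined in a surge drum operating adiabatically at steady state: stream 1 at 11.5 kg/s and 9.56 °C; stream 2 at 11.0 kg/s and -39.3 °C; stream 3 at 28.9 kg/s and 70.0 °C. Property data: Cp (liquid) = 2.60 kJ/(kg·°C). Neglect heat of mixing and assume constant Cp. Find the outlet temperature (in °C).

T_out = 33.1 °C

Energy balance with Q = 0: Σ ṁᵢCp,ᵢ(T_out − Tᵢ) = 0
T_out = Σ ṁᵢCp,ᵢTᵢ / Σ ṁᵢCp,ᵢ
      = 4421.7 / 133.64 = 33.086 °C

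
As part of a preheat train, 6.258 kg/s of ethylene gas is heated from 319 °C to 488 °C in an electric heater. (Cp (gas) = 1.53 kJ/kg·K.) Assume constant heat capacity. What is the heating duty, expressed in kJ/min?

Q = 97100 kJ/min

Q = ṁ·Cp·ΔT = 6.258 × 1.53 × (488 − 319) = 1618.1 kJ/s
Heating duty = 97088 kJ/min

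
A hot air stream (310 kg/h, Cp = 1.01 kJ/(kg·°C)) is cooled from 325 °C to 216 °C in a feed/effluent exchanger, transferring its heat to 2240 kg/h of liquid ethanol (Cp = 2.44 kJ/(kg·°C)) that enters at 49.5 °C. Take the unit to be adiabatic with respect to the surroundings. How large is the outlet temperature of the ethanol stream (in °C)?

Heat released by hot stream: Q = 310 × 1.01 × (325 − 216) = 34128 kJ/h
Energy balance on cold side (adiabatic exchanger): Q = ṁ_c·Cp_c·(T_c,out − T_c,in)
T_c,out = 49.5 + 34128/(2240 × 2.44) = 55.744 °C

T_c,out = 55.7 °C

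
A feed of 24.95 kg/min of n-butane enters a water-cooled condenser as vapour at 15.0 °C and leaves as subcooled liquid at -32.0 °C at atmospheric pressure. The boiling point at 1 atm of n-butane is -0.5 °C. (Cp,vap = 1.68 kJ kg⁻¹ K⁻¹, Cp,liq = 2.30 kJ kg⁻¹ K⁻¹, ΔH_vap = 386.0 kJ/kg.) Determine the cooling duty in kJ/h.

vapour 15.0→-0.5 °C: -26.04 kJ/kg
condensation at -0.5 °C: -386 kJ/kg
liquid -0.5→-32.0 °C: -72.45 kJ/kg
Δh = -26.04 + -386 + -72.45 = -484.49 kJ/kg
Q = ṁ·Δh = 24.95 kg/min × -484.49 kJ/kg = -12088 kJ/min
|Q| = 201.47 kW = 725280 kJ/h

Q_c = 725000 kJ/h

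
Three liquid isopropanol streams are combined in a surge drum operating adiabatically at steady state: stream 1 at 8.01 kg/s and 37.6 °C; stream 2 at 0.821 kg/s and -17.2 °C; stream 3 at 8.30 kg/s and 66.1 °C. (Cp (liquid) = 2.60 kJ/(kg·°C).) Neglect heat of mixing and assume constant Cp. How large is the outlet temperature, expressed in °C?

T_out = 48.8 °C

No heat crosses the boundary, so H_out = H_in.
T_out = Σ ṁᵢCp,ᵢTᵢ / Σ ṁᵢCp,ᵢ
      = 2172.8 / 44.541 = 48.782 °C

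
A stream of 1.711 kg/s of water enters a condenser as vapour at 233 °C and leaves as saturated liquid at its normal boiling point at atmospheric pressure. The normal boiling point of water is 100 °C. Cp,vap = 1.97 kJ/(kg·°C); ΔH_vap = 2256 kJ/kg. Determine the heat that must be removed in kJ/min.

Q_c = 258000 kJ/min

vapour 233→100 °C: -262.01 kJ/kg
condensation at 100 °C: -2256 kJ/kg
Δh = -262.01 + -2256 = -2518 kJ/kg
Q = ṁ·Δh = 1.711 kg/s × -2518 kJ/kg = -4308.3 kJ/s
|Q| = 4308.3 kW = 258500 kJ/min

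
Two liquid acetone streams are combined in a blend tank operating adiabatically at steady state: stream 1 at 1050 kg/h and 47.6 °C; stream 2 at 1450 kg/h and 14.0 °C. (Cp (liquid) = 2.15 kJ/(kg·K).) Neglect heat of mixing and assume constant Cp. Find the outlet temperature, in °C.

No heat crosses the boundary, so H_out = H_in.
T_out = Σ ṁᵢCp,ᵢTᵢ / Σ ṁᵢCp,ᵢ
      = 151100 / 5375 = 28.112 °C

T_out = 28.1 °C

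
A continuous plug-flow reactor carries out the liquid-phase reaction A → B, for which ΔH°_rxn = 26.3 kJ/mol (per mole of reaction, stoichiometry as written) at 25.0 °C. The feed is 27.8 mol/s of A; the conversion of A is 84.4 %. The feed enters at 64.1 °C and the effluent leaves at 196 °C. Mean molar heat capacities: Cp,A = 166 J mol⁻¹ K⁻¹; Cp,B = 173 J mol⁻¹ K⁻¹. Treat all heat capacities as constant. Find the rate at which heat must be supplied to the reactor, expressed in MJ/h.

Q_in = 4510 MJ/h

Extent of reaction ξ = 0.844 × 27.8 = 23.463 mol/s
Reaction term: ξ·ΔH°_rxn = 23.463 × 26.3 = 617.08 kJ/s
Sensible, feed 64.1→25 °C: -180.44 kJ/s
Outlet flows (mol/s): A 4.3368, B 23.463
Sensible, products 25→196 °C: 817.22 kJ/s
Q = ΔH = 1253.9 kJ/s = 1253.9 kW
Heat supplied = 4513.9 MJ/h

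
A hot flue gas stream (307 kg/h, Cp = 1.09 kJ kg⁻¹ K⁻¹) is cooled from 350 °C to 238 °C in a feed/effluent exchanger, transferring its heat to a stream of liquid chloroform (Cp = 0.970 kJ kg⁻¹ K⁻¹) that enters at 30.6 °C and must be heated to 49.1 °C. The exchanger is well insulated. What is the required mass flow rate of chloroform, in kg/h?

ṁ_c = 2090 kg/h

Heat released by hot stream: Q = 307 × 1.09 × (350 − 238) = 37479 kJ/h
Energy balance on cold side (adiabatic exchanger): Q = ṁ_c·Cp_c·(T_c,out − T_c,in)
ṁ_c = 37479 / [0.970 × (49.1 − 30.6)] = 2088.5 kg/h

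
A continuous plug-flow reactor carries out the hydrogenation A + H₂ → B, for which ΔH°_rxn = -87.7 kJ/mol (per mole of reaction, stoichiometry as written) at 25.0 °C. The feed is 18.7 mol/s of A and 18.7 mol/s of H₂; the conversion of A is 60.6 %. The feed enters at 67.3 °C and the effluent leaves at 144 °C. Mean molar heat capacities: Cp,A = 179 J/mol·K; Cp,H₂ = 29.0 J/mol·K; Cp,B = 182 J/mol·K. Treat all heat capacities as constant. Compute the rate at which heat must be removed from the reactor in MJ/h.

Q_out = 2630 MJ/h

Extent of reaction ξ = 0.606 × 18.7 = 11.332 mol/s
Reaction term: ξ·ΔH°_rxn = 11.332 × -87.7 = -993.83 kJ/s
Sensible, feed 67.3→25 °C: -164.53 kJ/s
Outlet flows (mol/s): A 7.3678, H₂ 7.3678, B 11.332
Sensible, products 25→144 °C: 427.8 kJ/s
Q = ΔH = -730.56 kJ/s = -730.56 kW
Heat removed = 2630 MJ/h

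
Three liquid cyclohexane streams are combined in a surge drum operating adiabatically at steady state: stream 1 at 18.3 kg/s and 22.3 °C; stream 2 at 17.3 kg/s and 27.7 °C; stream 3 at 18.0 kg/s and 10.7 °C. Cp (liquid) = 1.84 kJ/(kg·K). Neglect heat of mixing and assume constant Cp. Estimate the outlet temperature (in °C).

Adiabatic, steady state ⇒ Σ ṁᵢCp,ᵢ(T_out − Tᵢ) = 0
Σ ṁᵢCp,ᵢTᵢ = 18.3×1.84×22.3 + 17.3×1.84×27.7 + 18.0×1.84×10.7 = 1987
Σ ṁᵢCp,ᵢ = 18.3×1.84 + 17.3×1.84 + 18.0×1.84 = 98.624
T_out = 1987 / 98.624 = 20.147 °C

T_out = 20.1 °C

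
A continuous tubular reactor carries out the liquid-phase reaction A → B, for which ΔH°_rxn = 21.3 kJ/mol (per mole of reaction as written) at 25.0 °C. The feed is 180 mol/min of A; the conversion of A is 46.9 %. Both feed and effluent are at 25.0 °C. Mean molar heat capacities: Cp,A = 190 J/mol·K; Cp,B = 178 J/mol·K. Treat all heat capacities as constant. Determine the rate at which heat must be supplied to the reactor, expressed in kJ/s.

Q_in = 30.0 kJ/s

Extent of reaction ξ = 0.469 × 180 = 84.42 mol/min
Reaction term: ξ·ΔH°_rxn = 84.42 × 21.3 = 1798.1 kJ/min
Q = ΔH = 1798.1 kJ/min = 29.969 kW
Heat supplied = 29.969 kJ/s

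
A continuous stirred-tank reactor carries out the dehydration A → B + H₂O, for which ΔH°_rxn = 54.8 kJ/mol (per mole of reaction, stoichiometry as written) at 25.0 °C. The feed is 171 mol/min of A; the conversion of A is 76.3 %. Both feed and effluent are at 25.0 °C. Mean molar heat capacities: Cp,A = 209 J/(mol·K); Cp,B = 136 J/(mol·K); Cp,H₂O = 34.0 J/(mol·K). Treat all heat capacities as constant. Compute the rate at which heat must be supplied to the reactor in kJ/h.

Extent of reaction ξ = 0.763 × 171 = 130.47 mol/min
Reaction term: ξ·ΔH°_rxn = 130.47 × 54.8 = 7149.9 kJ/min
Q = ΔH = 7149.9 kJ/min = 119.17 kW
Heat supplied = 429000 kJ/h

Q_in = 429000 kJ/h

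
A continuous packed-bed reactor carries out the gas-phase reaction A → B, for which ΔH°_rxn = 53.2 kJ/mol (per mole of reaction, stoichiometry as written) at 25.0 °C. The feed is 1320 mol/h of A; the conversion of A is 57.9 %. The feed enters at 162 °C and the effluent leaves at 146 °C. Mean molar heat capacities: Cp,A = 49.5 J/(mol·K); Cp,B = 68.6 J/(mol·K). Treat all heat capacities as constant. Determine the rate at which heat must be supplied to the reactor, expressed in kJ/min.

Extent of reaction ξ = 0.579 × 1320 = 764.28 mol/h
Reaction term: ξ·ΔH°_rxn = 764.28 × 53.2 = 40660 kJ/h
Sensible, feed 162→25 °C: -8951.6 kJ/h
Outlet flows (mol/h): A 555.72, B 764.28
Sensible, products 25→146 °C: 9672.5 kJ/h
Q = ΔH = 41381 kJ/h = 11.495 kW
Heat supplied = 689.68 kJ/min

Q_in = 690 kJ/min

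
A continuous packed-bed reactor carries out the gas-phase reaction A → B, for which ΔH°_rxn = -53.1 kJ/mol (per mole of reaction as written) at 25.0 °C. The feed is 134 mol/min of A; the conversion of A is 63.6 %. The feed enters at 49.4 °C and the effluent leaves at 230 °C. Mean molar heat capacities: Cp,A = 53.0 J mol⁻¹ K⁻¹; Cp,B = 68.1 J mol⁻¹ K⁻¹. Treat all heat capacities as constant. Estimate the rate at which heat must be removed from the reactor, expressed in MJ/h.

Extent of reaction ξ = 0.636 × 134 = 85.224 mol/min
Reaction term: ξ·ΔH°_rxn = 85.224 × -53.1 = -4525.4 kJ/min
Sensible, feed 49.4→25 °C: -173.29 kJ/min
Outlet flows (mol/min): A 48.776, B 85.224
Sensible, products 25→230 °C: 1719.7 kJ/min
Q = ΔH = -2979 kJ/min = -49.649 kW
Heat removed = 178.74 MJ/h

Q_out = 179 MJ/h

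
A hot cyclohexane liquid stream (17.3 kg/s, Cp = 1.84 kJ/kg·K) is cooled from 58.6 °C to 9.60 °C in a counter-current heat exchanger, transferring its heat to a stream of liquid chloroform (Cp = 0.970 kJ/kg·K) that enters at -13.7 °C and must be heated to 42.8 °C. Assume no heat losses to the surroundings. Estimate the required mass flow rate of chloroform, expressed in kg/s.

Heat released by hot stream: Q = 17.3 × 1.84 × (58.6 − 9.60) = 1559.8 kJ/s
Energy balance on cold side (adiabatic exchanger): Q = ṁ_c·Cp_c·(T_c,out − T_c,in)
ṁ_c = 1559.8 / [0.970 × (42.8 − -13.7)] = 28.46 kg/s

ṁ_c = 28.5 kg/s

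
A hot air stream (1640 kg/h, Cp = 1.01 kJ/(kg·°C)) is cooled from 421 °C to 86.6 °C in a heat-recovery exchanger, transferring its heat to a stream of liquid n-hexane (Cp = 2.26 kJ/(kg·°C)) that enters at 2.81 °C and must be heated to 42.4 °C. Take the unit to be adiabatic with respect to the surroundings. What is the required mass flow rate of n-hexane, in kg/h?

ṁ_c = 6190 kg/h

Heat released by hot stream: Q = 1640 × 1.01 × (421 − 86.6) = 553900 kJ/h
Energy balance on cold side (adiabatic exchanger): Q = ṁ_c·Cp_c·(T_c,out − T_c,in)
ṁ_c = 553900 / [2.26 × (42.4 − 2.81)] = 6190.7 kg/h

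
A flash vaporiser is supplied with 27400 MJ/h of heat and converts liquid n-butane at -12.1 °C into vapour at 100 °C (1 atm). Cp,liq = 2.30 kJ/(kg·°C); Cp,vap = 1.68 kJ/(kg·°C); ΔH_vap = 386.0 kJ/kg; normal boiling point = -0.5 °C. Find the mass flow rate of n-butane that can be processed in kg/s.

Δh = 2.30×(-0.5−-12.1) + 386.0 + 1.68×(100−-0.5) = 581.52 kJ/kg
Q = 27400 MJ/h = 7611.1 kJ/s = 7611.1 kJ/s
ṁ = Q/Δh = 7611.1 / 581.52 = 13.088 kg/s

ṁ = 13.1 kg/s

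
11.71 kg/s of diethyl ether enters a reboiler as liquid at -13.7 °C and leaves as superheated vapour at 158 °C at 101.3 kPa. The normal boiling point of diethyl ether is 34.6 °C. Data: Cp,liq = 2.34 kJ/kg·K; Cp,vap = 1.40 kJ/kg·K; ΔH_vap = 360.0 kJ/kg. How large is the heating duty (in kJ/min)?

Q = 454000 kJ/min

liquid -13.7→34.6 °C: 113.02 kJ/kg
vaporisation at 34.6 °C: 360 kJ/kg
vapour 34.6→158 °C: 172.76 kJ/kg
Δh = 113.02 + 360 + 172.76 = 645.78 kJ/kg
Q = ṁ·Δh = 11.71 kg/s × 645.78 kJ/kg = 7562.1 kJ/s
|Q| = 7562.1 kW = 453730 kJ/min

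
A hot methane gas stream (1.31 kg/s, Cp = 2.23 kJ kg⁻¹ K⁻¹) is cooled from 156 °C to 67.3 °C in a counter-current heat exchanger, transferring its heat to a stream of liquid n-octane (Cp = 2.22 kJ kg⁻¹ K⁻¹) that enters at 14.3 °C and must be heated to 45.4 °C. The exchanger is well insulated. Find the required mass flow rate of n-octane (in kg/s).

ṁ_c = 3.75 kg/s

Heat released by hot stream: Q = 1.31 × 2.23 × (156 − 67.3) = 259.12 kJ/s
Energy balance on cold side (adiabatic exchanger): Q = ṁ_c·Cp_c·(T_c,out − T_c,in)
ṁ_c = 259.12 / [2.22 × (45.4 − 14.3)] = 3.7531 kg/s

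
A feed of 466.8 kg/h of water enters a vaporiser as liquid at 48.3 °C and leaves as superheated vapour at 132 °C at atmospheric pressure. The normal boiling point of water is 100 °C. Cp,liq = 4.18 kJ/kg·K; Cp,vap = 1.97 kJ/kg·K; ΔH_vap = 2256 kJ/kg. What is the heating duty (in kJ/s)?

liquid 48.3→100 °C: 216.11 kJ/kg
vaporisation at 100 °C: 2256 kJ/kg
vapour 100→132 °C: 63.04 kJ/kg
Δh = 216.11 + 2256 + 63.04 = 2535.1 kJ/kg
Q = ṁ·Δh = 466.8 kg/h × 2535.1 kJ/kg = 1.1834e+06 kJ/h
|Q| = 328.72 kW

Q = 329 kJ/s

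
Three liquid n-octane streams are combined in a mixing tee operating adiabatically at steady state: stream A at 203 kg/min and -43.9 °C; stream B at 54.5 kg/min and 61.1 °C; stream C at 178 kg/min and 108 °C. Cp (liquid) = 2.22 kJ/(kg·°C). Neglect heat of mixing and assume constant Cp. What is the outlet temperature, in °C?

T_out = 31.3 °C

No heat crosses the boundary, so H_out = H_in.
Σ ṁᵢCp,ᵢTᵢ = 203×2.22×-43.9 + 54.5×2.22×61.1 + 178×2.22×108 = 30286
Σ ṁᵢCp,ᵢ = 203×2.22 + 54.5×2.22 + 178×2.22 = 966.81
T_out = 30286 / 966.81 = 31.325 °C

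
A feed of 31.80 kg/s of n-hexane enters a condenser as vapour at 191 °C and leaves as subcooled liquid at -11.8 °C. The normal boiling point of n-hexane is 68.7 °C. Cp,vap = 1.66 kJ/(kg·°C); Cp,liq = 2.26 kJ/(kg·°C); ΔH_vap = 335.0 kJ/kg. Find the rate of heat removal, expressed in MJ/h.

vapour 191→68.7 °C: -203.02 kJ/kg
condensation at 68.7 °C: -335 kJ/kg
liquid 68.7→-11.8 °C: -181.93 kJ/kg
Δh = -203.02 + -335 + -181.93 = -719.95 kJ/kg
Q = ṁ·Δh = 31.80 kg/s × -719.95 kJ/kg = -22894 kJ/s
|Q| = 22894 kW = 82420 MJ/h

Q_c = 82400 MJ/h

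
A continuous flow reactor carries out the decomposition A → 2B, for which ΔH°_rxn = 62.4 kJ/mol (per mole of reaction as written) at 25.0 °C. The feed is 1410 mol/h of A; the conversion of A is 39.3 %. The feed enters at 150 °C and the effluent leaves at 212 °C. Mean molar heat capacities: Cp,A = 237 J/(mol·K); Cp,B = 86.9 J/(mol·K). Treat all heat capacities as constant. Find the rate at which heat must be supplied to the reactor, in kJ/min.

Q_in = 812 kJ/min

Extent of reaction ξ = 0.393 × 1410 = 554.13 mol/h
Reaction term: ξ·ΔH°_rxn = 554.13 × 62.4 = 34578 kJ/h
Sensible, feed 150→25 °C: -41771 kJ/h
Outlet flows (mol/h): A 855.87, B 1108.3
Sensible, products 25→212 °C: 55941 kJ/h
Q = ΔH = 48747 kJ/h = 13.541 kW
Heat supplied = 812.46 kJ/min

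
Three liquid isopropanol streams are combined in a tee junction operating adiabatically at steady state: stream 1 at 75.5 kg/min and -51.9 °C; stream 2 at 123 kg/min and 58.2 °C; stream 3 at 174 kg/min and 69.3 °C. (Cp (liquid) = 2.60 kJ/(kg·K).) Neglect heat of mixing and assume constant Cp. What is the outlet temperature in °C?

T_out = 41.1 °C

No heat crosses the boundary, so H_out = H_in.
Σ ṁᵢCp,ᵢTᵢ = 75.5×2.60×-51.9 + 123×2.60×58.2 + 174×2.60×69.3 = 39776
Σ ṁᵢCp,ᵢ = 75.5×2.60 + 123×2.60 + 174×2.60 = 968.5
T_out = 39776 / 968.5 = 41.069 °C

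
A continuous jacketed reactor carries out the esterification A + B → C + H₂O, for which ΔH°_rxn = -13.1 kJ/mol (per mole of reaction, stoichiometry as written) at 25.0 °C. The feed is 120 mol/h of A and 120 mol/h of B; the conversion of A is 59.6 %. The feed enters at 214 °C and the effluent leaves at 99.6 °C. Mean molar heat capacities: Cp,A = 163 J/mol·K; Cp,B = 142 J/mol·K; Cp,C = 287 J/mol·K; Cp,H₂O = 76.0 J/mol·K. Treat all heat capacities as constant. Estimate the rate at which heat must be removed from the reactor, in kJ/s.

Extent of reaction ξ = 0.596 × 120 = 71.52 mol/h
Reaction term: ξ·ΔH°_rxn = 71.52 × -13.1 = -936.91 kJ/h
Sensible, feed 214→25 °C: -6917.4 kJ/h
Outlet flows (mol/h): A 48.48, B 48.48, C 71.52, H₂O 71.52
Sensible, products 25→99.6 °C: 3039.8 kJ/h
Q = ΔH = -4814.5 kJ/h = -1.3374 kW
Heat removed = 1.3374 kJ/s

Q_out = 1.34 kJ/s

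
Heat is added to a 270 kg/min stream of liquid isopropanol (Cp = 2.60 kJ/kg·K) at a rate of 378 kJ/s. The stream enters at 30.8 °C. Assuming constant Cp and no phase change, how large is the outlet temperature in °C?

T_out = 63.1 °C

Q = 378 kJ/s = 22680 kJ/min
ΔT = Q/(ṁ·Cp) = 22680/(270×2.60) = 32.308 K
T_out = 30.8 + 32.308 = 63.108 °C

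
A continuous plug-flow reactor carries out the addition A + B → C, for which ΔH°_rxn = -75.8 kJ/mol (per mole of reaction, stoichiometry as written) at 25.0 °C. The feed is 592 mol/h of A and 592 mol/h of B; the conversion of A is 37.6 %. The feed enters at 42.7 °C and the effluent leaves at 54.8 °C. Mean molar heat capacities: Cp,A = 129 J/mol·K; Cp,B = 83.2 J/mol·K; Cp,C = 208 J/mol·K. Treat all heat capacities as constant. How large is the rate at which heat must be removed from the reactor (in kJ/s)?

Q_out = 4.27 kJ/s

Extent of reaction ξ = 0.376 × 592 = 222.59 mol/h
Reaction term: ξ·ΔH°_rxn = 222.59 × -75.8 = -16872 kJ/h
Sensible, feed 42.7→25 °C: -2223.5 kJ/h
Outlet flows (mol/h): A 369.41, B 369.41, C 222.59
Sensible, products 25→54.8 °C: 3715.7 kJ/h
Q = ΔH = -15380 kJ/h = -4.2723 kW
Heat removed = 4.2723 kJ/s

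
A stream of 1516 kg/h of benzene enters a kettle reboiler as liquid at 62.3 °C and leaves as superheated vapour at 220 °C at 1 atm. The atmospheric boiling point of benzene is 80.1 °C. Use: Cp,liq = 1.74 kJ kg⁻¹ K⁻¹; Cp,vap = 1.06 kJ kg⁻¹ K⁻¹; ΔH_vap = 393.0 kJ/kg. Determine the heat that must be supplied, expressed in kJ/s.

Q = 241 kJ/s

liquid 62.3→80.1 °C: 30.972 kJ/kg
vaporisation at 80.1 °C: 393 kJ/kg
vapour 80.1→220 °C: 148.29 kJ/kg
Δh = 30.972 + 393 + 148.29 = 572.27 kJ/kg
Q = ṁ·Δh = 1516 kg/h × 572.27 kJ/kg = 867560 kJ/h
|Q| = 240.99 kW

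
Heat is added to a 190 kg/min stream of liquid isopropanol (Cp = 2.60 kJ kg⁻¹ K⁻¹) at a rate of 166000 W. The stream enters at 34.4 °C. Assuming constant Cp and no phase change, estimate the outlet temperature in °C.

Q = 166000 W = 9960 kJ/min
ΔT = Q/(ṁ·Cp) = 9960/(190×2.60) = 20.162 K
T_out = 34.4 + 20.162 = 54.562 °C

T_out = 54.6 °C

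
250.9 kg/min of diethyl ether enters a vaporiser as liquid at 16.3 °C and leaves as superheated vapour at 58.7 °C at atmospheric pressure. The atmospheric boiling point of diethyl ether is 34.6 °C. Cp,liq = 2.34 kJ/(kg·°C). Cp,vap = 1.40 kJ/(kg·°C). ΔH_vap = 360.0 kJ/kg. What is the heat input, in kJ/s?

Q = 1830 kJ/s

liquid 16.3→34.6 °C: 42.822 kJ/kg
vaporisation at 34.6 °C: 360 kJ/kg
vapour 34.6→58.7 °C: 33.74 kJ/kg
Δh = 42.822 + 360 + 33.74 = 436.56 kJ/kg
Q = ṁ·Δh = 250.9 kg/min × 436.56 kJ/kg = 109530 kJ/min
|Q| = 1825.6 kW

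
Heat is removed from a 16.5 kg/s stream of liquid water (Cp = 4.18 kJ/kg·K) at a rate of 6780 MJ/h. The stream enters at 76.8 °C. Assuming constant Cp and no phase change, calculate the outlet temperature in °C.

Q = 6780 MJ/h = 1883.3 kJ/s
ΔT = Q/(ṁ·Cp) = 1883.3/(16.5×4.18) = 27.307 K
T_out = 76.8 − 27.307 = 49.493 °C

T_out = 49.5 °C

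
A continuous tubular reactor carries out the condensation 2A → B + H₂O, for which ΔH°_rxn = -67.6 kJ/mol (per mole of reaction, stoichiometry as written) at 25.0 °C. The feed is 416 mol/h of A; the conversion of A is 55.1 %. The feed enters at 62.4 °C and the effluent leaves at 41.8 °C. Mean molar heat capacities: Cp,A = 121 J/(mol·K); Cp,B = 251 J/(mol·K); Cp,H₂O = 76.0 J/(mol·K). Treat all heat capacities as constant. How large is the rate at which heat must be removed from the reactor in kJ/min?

Extent of reaction ξ = 0.551 × 416 / 2 = 114.61 mol/h
Reaction term: ξ·ΔH°_rxn = 114.61 × -67.6 = -7747.5 kJ/h
Sensible, feed 62.4→25 °C: -1882.6 kJ/h
Outlet flows (mol/h): A 186.78, B 114.61, H₂O 114.61
Sensible, products 25→41.8 °C: 1009.3 kJ/h
Q = ΔH = -8620.8 kJ/h = -2.3947 kW
Heat removed = 143.68 kJ/min

Q_out = 144 kJ/min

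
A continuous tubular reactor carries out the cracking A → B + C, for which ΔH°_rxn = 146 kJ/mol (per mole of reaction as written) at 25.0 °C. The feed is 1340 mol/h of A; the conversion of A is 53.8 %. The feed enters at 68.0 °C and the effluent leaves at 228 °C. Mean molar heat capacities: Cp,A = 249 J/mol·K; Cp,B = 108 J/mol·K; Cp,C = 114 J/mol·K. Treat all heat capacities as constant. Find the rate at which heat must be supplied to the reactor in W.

Extent of reaction ξ = 0.538 × 1340 = 720.92 mol/h
Reaction term: ξ·ΔH°_rxn = 720.92 × 146 = 105250 kJ/h
Sensible, feed 68.0→25 °C: -14347 kJ/h
Outlet flows (mol/h): A 619.08, B 720.92, C 720.92
Sensible, products 25→228 °C: 63782 kJ/h
Q = ΔH = 154690 kJ/h = 42.969 kW
Heat supplied = 42969 W

Q_in = 43000 W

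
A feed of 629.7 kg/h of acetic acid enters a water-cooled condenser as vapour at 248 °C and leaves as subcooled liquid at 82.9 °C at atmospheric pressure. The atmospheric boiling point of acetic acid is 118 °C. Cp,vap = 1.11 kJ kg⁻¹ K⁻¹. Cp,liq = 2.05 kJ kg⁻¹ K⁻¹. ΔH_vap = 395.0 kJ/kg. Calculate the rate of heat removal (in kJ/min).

Q_c = 6420 kJ/min

vapour 248→118 °C: -144.3 kJ/kg
condensation at 118 °C: -395 kJ/kg
liquid 118→82.9 °C: -71.955 kJ/kg
Δh = -144.3 + -395 + -71.955 = -611.25 kJ/kg
Q = ṁ·Δh = 629.7 kg/h × -611.25 kJ/kg = -384910 kJ/h
|Q| = 106.92 kW = 6415.1 kJ/min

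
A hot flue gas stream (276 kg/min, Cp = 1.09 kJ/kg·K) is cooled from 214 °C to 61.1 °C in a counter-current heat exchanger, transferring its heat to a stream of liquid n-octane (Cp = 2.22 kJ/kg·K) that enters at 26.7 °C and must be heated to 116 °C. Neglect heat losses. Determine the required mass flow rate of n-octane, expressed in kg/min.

Heat released by hot stream: Q = 276 × 1.09 × (214 − 61.1) = 45998 kJ/min
Energy balance on cold side (adiabatic exchanger): Q = ṁ_c·Cp_c·(T_c,out − T_c,in)
ṁ_c = 45998 / [2.22 × (116 − 26.7)] = 232.03 kg/min

ṁ_c = 232 kg/min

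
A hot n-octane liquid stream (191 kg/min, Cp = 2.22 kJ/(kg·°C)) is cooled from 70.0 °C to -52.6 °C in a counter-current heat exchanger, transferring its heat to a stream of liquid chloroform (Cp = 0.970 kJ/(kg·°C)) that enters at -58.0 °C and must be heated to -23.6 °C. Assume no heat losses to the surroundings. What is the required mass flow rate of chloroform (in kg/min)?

ṁ_c = 1560 kg/min

Heat released by hot stream: Q = 191 × 2.22 × (70.0 − -52.6) = 51985 kJ/min
Energy balance on cold side (adiabatic exchanger): Q = ṁ_c·Cp_c·(T_c,out − T_c,in)
ṁ_c = 51985 / [0.970 × (-23.6 − -58.0)] = 1557.9 kg/min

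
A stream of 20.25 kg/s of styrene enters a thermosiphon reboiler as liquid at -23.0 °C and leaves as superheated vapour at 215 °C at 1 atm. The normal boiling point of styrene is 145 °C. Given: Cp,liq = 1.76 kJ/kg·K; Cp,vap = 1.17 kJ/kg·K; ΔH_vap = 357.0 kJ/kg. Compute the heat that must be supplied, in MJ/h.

Q = 53600 MJ/h

liquid -23.0→145 °C: 295.68 kJ/kg
vaporisation at 145 °C: 357 kJ/kg
vapour 145→215 °C: 81.9 kJ/kg
Δh = 295.68 + 357 + 81.9 = 734.58 kJ/kg
Q = ṁ·Δh = 20.25 kg/s × 734.58 kJ/kg = 14875 kJ/s
|Q| = 14875 kW = 53551 MJ/h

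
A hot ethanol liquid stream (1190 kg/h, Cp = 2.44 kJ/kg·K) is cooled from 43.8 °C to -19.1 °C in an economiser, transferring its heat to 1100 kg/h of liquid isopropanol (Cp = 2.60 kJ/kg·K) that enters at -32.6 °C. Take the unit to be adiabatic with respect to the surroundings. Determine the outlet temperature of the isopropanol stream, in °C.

Heat released by hot stream: Q = 1190 × 2.44 × (43.8 − -19.1) = 182640 kJ/h
Energy balance on cold side (adiabatic exchanger): Q = ṁ_c·Cp_c·(T_c,out − T_c,in)
T_c,out = -32.6 + 182640/(1100 × 2.60) = 31.259 °C

T_c,out = 31.3 °C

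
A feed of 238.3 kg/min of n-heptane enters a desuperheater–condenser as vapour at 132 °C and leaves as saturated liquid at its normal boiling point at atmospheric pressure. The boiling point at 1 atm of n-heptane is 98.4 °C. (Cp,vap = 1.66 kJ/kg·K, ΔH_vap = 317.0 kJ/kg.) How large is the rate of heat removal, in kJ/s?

Q_c = 1480 kJ/s

vapour 132→98.4 °C: -55.776 kJ/kg
condensation at 98.4 °C: -317 kJ/kg
Δh = -55.776 + -317 = -372.78 kJ/kg
Q = ṁ·Δh = 238.3 kg/min × -372.78 kJ/kg = -88833 kJ/min
|Q| = 1480.5 kW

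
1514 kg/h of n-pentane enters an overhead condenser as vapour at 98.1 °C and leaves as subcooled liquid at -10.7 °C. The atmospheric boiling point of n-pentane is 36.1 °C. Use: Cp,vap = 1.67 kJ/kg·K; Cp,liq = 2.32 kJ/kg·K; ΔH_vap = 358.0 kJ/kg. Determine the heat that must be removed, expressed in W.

vapour 98.1→36.1 °C: -103.54 kJ/kg
condensation at 36.1 °C: -358 kJ/kg
liquid 36.1→-10.7 °C: -108.58 kJ/kg
Δh = -103.54 + -358 + -108.58 = -570.12 kJ/kg
Q = ṁ·Δh = 1514 kg/h × -570.12 kJ/kg = -863160 kJ/h
|Q| = 239.77 kW = 239770 W

Q_c = 240000 W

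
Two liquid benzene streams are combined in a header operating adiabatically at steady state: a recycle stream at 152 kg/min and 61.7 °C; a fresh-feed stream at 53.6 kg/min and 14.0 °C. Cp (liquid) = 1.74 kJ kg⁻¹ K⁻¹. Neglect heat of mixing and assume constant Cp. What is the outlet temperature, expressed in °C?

Adiabatic, steady state ⇒ Σ ṁᵢCp,ᵢ(T_out − Tᵢ) = 0
T_out = Σ ṁᵢCp,ᵢTᵢ / Σ ṁᵢCp,ᵢ
      = 17624 / 357.74 = 49.265 °C

T_out = 49.3 °C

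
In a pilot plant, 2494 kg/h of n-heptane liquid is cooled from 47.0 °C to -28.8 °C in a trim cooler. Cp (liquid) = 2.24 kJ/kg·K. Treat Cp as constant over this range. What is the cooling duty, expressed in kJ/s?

Q = ṁ·Cp·ΔT = 2494 × 2.24 × (-28.8 − 47.0) = -423460 kJ/h
Converting: 423460 / 3600 s = 117.63 kW

Q_c = 118 kJ/s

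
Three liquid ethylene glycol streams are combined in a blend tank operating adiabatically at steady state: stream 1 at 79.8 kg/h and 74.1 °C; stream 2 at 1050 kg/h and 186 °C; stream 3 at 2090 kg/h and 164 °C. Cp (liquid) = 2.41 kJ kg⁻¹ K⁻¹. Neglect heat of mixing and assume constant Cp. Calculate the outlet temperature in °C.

T_out = 169 °C

No heat crosses the boundary, so H_out = H_in.
Σ ṁᵢCp,ᵢTᵢ = 79.8×2.41×74.1 + 1050×2.41×186 + 2090×2.41×164 = 1.311e+06
Σ ṁᵢCp,ᵢ = 79.8×2.41 + 1050×2.41 + 2090×2.41 = 7759.7
T_out = 1.311e+06 / 7759.7 = 168.95 °C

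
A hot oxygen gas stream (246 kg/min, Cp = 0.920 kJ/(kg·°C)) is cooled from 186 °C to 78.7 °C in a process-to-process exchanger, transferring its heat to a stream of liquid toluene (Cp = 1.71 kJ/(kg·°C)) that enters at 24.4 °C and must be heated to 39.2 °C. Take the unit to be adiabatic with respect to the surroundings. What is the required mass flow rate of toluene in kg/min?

ṁ_c = 960 kg/min

Heat released by hot stream: Q = 246 × 0.920 × (186 − 78.7) = 24284 kJ/min
Energy balance on cold side (adiabatic exchanger): Q = ṁ_c·Cp_c·(T_c,out − T_c,in)
ṁ_c = 24284 / [1.71 × (39.2 − 24.4)] = 959.54 kg/min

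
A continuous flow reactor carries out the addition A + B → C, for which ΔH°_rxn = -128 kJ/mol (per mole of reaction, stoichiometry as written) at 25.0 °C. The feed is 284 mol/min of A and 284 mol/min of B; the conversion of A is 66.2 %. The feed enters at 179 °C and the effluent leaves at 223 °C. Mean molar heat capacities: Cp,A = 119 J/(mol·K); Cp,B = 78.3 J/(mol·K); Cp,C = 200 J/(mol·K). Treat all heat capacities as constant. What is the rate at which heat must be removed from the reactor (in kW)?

Extent of reaction ξ = 0.662 × 284 = 188.01 mol/min
Reaction term: ξ·ΔH°_rxn = 188.01 × -128 = -24065 kJ/min
Sensible, feed 179→25 °C: -8629.1 kJ/min
Outlet flows (mol/min): A 95.992, B 95.992, C 188.01
Sensible, products 25→223 °C: 11195 kJ/min
Q = ΔH = -21499 kJ/min = -358.32 kW
Heat removed = 358.32 kW

Q_out = 358 kW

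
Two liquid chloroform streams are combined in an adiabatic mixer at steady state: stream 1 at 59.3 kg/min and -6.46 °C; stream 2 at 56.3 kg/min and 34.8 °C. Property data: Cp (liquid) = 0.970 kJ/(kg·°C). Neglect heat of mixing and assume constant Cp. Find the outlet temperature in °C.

T_out = 13.6 °C

Energy balance with Q = 0: Σ ṁᵢCp,ᵢ(T_out − Tᵢ) = 0
Σ ṁᵢCp,ᵢTᵢ = 59.3×0.970×-6.46 + 56.3×0.970×34.8 = 1528.9
Σ ṁᵢCp,ᵢ = 59.3×0.970 + 56.3×0.970 = 112.13
T_out = 1528.9 / 112.13 = 13.635 °C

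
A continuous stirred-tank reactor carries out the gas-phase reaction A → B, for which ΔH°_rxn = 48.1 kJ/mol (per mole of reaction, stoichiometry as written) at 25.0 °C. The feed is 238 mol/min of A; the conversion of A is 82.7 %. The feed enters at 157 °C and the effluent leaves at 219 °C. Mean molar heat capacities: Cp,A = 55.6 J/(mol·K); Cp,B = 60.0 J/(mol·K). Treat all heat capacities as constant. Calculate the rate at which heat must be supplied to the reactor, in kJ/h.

Extent of reaction ξ = 0.827 × 238 = 196.83 mol/min
Reaction term: ξ·ΔH°_rxn = 196.83 × 48.1 = 9467.3 kJ/min
Sensible, feed 157→25 °C: -1746.7 kJ/min
Outlet flows (mol/min): A 41.174, B 196.83
Sensible, products 25→219 °C: 2735.2 kJ/min
Q = ΔH = 10456 kJ/min = 174.26 kW
Heat supplied = 627350 kJ/h

Q_in = 627000 kJ/h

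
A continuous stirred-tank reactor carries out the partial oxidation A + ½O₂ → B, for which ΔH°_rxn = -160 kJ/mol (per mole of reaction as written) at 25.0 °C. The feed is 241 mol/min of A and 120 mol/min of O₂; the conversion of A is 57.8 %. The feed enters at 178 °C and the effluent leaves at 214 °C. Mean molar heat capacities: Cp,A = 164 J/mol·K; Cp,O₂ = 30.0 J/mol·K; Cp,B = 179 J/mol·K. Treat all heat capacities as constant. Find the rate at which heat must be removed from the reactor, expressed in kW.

Extent of reaction ξ = 0.578 × 241 = 139.3 mol/min
Reaction term: ξ·ΔH°_rxn = 139.3 × -160 = -22288 kJ/min
Sensible, feed 178→25 °C: -6598 kJ/min
Outlet flows (mol/min): A 101.7, O₂ 50.351, B 139.3
Sensible, products 25→214 °C: 8150.4 kJ/min
Q = ΔH = -20735 kJ/min = -345.59 kW
Heat removed = 345.59 kW

Q_out = 346 kW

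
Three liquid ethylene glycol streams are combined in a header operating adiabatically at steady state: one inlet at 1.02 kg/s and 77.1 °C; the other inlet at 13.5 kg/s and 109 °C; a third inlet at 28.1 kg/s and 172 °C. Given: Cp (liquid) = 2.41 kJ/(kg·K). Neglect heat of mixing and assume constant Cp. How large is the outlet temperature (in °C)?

T_out = 150 °C

Adiabatic, steady state ⇒ Σ ṁᵢCp,ᵢ(T_out − Tᵢ) = 0
T_out = Σ ṁᵢCp,ᵢTᵢ / Σ ṁᵢCp,ᵢ
      = 15384 / 102.71 = 149.77 °C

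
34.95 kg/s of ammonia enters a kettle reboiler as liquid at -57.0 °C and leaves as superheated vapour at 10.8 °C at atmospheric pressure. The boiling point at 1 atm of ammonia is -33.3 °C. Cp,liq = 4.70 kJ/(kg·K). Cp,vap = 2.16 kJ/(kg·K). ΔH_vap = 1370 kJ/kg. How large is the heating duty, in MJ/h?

Q = 198000 MJ/h

liquid -57.0→-33.3 °C: 111.39 kJ/kg
vaporisation at -33.3 °C: 1370 kJ/kg
vapour -33.3→10.8 °C: 95.256 kJ/kg
Δh = 111.39 + 1370 + 95.256 = 1576.6 kJ/kg
Q = ṁ·Δh = 34.95 kg/s × 1576.6 kJ/kg = 55104 kJ/s
|Q| = 55104 kW = 198370 MJ/h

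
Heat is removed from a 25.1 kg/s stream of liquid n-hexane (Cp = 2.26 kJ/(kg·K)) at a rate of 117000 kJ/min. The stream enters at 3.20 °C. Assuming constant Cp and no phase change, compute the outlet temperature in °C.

Q = 117000 kJ/min = 1950 kJ/s
ΔT = Q/(ṁ·Cp) = 1950/(25.1×2.26) = 34.376 K
T_out = 3.20 − 34.376 = -31.176 °C

T_out = -31.2 °C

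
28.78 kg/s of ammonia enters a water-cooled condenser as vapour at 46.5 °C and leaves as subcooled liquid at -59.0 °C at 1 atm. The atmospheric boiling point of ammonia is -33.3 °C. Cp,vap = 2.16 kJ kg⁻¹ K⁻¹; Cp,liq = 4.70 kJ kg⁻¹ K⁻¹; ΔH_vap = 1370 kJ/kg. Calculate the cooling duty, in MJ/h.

vapour 46.5→-33.3 °C: -172.37 kJ/kg
condensation at -33.3 °C: -1370 kJ/kg
liquid -33.3→-59.0 °C: -120.79 kJ/kg
Δh = -172.37 + -1370 + -120.79 = -1663.2 kJ/kg
Q = ṁ·Δh = 28.78 kg/s × -1663.2 kJ/kg = -47866 kJ/s
|Q| = 47866 kW = 172320 MJ/h

Q_c = 172000 MJ/h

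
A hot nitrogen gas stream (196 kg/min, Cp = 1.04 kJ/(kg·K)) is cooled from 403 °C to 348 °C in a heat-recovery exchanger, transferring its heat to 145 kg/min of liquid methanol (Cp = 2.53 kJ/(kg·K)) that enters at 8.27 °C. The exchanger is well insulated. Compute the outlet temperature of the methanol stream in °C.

T_c,out = 38.8 °C

Heat released by hot stream: Q = 196 × 1.04 × (403 − 348) = 11211 kJ/min
Energy balance on cold side (adiabatic exchanger): Q = ṁ_c·Cp_c·(T_c,out − T_c,in)
T_c,out = 8.27 + 11211/(145 × 2.53) = 38.831 °C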